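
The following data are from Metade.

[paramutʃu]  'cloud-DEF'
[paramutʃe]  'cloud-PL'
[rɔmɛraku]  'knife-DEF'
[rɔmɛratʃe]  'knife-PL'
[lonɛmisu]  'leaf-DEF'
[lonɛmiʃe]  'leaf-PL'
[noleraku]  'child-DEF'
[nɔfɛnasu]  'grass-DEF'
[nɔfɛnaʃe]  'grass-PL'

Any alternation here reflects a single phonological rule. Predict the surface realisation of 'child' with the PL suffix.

In [rɔmɛraku] and [rɔmɛratʃe] the final segment of 'knife' alternates: [k] ~ [tʃ].
But 'cloud' keeps [tʃ] in both environments ([paramutʃu], [paramutʃe]), so there is no rule changing /tʃ/ to [k] before the DEF suffix.
So /k/ is underlying, and a rule of palatalization before a front vowel — /k/ and /s/ become palato-alveolar [tʃ] and [ʃ] before a front vowel — gives [tʃ].
The one attested form of 'child', [noleraku], shows underlying /nolerak/. Applying the same rule before a front vowel gives [noleratʃe].

[noleratʃe]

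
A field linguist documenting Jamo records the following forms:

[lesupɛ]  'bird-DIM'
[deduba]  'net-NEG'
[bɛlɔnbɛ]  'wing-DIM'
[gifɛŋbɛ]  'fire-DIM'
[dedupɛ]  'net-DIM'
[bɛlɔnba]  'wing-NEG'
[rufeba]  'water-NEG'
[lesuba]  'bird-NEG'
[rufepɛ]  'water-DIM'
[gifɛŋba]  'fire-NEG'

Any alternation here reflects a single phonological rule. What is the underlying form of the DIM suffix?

/-pɛ/

The DIM morpheme has two allomorphs, [-bɛ] and [-pɛ].
By contrast the NEG suffix keeps its initial [b] throughout — that segment must be underlying.
The DIM suffix is therefore /-pɛ/ underlyingly, with post-nasal voicing: voiceless stops become voiced after a nasal.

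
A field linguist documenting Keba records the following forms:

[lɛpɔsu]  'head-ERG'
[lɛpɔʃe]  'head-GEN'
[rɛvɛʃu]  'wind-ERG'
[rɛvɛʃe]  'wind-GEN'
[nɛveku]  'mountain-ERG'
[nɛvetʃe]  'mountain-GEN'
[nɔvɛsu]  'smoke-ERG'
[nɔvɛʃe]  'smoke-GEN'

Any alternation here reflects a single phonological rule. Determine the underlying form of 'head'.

/lɛpɔs/

The root 'head' surfaces as [lɛpɔsu] and [lɛpɔʃe], with a stem-final [s] ~ [ʃ] alternation.
If /ʃ/ were underlying and a rule turned it into [s] before the ERG suffix, 'wind' would also alternate; but it has [ʃ] in both [rɛvɛʃu] and [rɛvɛʃe].
So /s/ is underlying, and a rule of palatalization before a front vowel — /k/ and /s/ become palato-alveolar [tʃ] and [ʃ] before a front vowel — gives [ʃ].
Hence 'head' is /lɛpɔs/ underlyingly.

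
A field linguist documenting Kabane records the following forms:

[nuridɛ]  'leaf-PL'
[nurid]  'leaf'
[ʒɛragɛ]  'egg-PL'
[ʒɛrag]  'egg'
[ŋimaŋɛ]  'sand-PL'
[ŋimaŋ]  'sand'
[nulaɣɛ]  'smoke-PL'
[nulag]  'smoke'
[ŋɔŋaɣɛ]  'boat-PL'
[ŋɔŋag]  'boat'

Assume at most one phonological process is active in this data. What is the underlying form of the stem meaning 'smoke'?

/nulaɣ/

The root 'smoke' surfaces as [nulaɣɛ] and [nulag], with a stem-final [ɣ] ~ [g] alternation.
The stem 'egg' ([ʒɛragɛ], [ʒɛrag]) shows [g] unchanged in both environments, so [g] cannot be basic with [ɣ] derived before the PL suffix.
The underlying segment must be /ɣ/; voiced fricatives become stops word-finally, yielding [g] there.
Hence 'smoke' is /nulaɣ/ underlyingly.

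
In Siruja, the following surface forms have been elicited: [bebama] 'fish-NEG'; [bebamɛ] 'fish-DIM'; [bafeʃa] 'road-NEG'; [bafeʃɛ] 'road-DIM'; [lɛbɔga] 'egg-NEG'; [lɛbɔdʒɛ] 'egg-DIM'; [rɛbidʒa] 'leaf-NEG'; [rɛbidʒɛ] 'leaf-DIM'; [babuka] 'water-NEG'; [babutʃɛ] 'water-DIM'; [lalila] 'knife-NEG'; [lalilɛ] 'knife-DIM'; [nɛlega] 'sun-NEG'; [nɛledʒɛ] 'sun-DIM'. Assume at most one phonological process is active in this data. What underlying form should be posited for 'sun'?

The stem for 'sun' ends in [g] in [nɛlega] but [dʒ] in [nɛledʒɛ].
Compare 'leaf', with invariant [dʒ] in [rɛbidʒa] and [rɛbidʒɛ]: an analysis with underlying /dʒ/ and a rule producing [g] before the NEG suffix would wrongly predict alternation here too.
So /g/ is underlying, and a rule of palatalization before a front vowel — /k/ and /g/ become palato-alveolar [tʃ] and [dʒ] before a front vowel — gives [dʒ].

/nɛleg/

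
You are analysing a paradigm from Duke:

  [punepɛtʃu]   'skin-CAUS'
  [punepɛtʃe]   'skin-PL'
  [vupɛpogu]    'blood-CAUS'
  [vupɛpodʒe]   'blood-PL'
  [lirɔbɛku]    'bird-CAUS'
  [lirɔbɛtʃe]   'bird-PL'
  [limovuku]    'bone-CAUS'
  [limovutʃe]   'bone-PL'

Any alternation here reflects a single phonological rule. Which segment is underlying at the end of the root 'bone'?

The root 'bone' surfaces as [limovuku] and [limovutʃe], with a stem-final [k] ~ [tʃ] alternation.
Compare 'skin', with invariant [tʃ] in [punepɛtʃu] and [punepɛtʃe]: an analysis with underlying /tʃ/ and a rule producing [k] before the CAUS suffix would wrongly predict alternation here too.
So /k/ is underlying, and a rule of palatalization before a front vowel — /k/ and /g/ become palato-alveolar [tʃ] and [dʒ] before a front vowel — gives [tʃ].

/k/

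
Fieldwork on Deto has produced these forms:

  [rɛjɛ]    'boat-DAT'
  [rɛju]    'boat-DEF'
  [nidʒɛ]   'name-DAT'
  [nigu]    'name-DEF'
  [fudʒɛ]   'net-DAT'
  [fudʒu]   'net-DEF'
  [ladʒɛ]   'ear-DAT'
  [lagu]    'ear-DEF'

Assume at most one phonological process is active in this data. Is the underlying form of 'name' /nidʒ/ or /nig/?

/nig/

'name' shows [dʒ] ~ [g] at the end of the stem ([nidʒɛ] vs [nigu]).
If /dʒ/ were underlying and a rule turned it into [g] before the DEF suffix, 'net' would also alternate; but it has [dʒ] in both [fudʒɛ] and [fudʒu].
Therefore /g/ is basic and [dʒ] is derived by palatalization before a front vowel (/g/ becomes palato-alveolar [dʒ] before a front vowel).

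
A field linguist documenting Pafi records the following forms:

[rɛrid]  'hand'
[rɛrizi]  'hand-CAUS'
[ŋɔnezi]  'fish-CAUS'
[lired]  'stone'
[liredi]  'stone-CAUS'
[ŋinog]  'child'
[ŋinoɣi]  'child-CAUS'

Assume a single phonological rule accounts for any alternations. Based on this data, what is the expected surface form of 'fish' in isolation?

'hand' shows [d] ~ [z] at the end of the stem ([rɛrid] vs [rɛrizi]).
But 'stone' keeps [d] in both environments ([lired], [liredi]), so there is no rule changing /d/ to [z] before the CAUS suffix.
The alternation reflects word-final hardening: voiced fricatives become stops word-finally. /z/ is underlying.
The one attested form of 'fish', [ŋɔnezi], shows underlying /ŋɔnez/. Applying the same rule word-finally gives [ŋɔned].

[ŋɔned]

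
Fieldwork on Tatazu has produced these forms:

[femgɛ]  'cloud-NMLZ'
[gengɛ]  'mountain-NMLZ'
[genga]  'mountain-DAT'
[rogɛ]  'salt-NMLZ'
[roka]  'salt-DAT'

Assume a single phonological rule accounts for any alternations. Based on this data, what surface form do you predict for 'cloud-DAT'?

[femga]

The DAT morpheme has two allomorphs, [-ga] and [-ka].
The NMLZ suffix, which begins with [g], is invariant after every stem; so [g] is not altered by any rule here.
So the underlying form is /-ka/, and voiceless stops become voiced after a nasal.
After 'cloud', which ends in a nasal, the suffix surfaces as [-ga], giving [femga].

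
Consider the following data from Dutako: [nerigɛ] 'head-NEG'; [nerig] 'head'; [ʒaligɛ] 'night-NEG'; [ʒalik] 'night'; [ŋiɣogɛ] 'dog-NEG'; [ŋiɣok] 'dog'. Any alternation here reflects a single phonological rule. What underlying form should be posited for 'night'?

In [ʒaligɛ] and [ʒalik] the final segment of 'night' alternates: [g] ~ [k].
But 'head' keeps [g] in both environments ([nerigɛ], [nerig]), so there is no rule changing /g/ to [k] in isolation.
Therefore /k/ is basic and [g] is derived by intervocalic voicing (voiceless stops become voiced between vowels).
So 'night' = /ʒalik/.

/ʒalik/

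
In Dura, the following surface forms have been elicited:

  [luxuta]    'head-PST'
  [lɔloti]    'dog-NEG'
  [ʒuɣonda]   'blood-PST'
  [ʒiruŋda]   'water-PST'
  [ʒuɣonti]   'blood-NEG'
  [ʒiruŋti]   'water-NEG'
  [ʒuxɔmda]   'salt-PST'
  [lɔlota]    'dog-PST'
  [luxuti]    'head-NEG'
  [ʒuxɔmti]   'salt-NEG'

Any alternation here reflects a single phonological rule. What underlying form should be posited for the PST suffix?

/-da/

The PST suffix surfaces as [-da] and [-ta], depending on the final segment of the stem.
By contrast the NEG suffix keeps its initial [t] throughout — that segment must be underlying.
So the underlying form is /-da/, and voiced stops become voiceless after a vowel.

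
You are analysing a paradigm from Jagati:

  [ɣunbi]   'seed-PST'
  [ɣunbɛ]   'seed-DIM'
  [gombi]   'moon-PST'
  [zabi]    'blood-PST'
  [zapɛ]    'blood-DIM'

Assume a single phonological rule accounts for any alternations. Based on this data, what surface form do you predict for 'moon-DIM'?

The DIM suffix surfaces as [-bɛ] and [-pɛ], depending on the final segment of the stem.
The PST suffix, which begins with [b], is invariant after every stem; so [b] is not altered by any rule here.
The DIM suffix is therefore /-pɛ/ underlyingly, with post-nasal voicing: voiceless stops become voiced after a nasal.
After 'moon', which ends in a nasal, the suffix surfaces as [-bɛ], giving [gombɛ].

[gombɛ]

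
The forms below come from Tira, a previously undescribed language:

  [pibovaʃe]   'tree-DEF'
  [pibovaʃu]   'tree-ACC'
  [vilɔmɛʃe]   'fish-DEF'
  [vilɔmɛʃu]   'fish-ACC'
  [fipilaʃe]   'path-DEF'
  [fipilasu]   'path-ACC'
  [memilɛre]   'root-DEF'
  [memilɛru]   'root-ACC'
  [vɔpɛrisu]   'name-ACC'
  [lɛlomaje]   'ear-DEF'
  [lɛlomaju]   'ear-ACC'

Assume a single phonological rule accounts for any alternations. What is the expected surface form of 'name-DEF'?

The root 'path' surfaces as [fipilaʃe] and [fipilasu], with a stem-final [ʃ] ~ [s] alternation.
But 'tree' keeps [ʃ] in both environments ([pibovaʃe], [pibovaʃu]), so there is no rule changing /ʃ/ to [s] before the ACC suffix.
The alternation reflects palatalization before a front vowel: /s/ becomes palato-alveolar [ʃ] before a front vowel. /s/ is underlying.
From [vɔpɛrisu] the stem 'name' is /vɔpɛris/; before a front vowel this yields [vɔpɛriʃe].

[vɔpɛriʃe]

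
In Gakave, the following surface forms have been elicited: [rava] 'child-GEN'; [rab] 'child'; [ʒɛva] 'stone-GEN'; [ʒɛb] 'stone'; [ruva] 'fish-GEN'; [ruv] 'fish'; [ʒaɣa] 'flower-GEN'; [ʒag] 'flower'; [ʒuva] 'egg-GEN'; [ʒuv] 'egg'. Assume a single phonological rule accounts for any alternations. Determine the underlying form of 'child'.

The stem for 'child' ends in [v] in [rava] but [b] in [rab].
The stem 'egg' ([ʒuva], [ʒuv]) shows [v] unchanged in both environments, so [v] cannot be basic with [b] derived in isolation.
So /b/ is underlying, and a rule of intervocalic spirantization — voiced stops become fricatives between vowels — gives [v].
Hence 'child' is /rab/ underlyingly.

/rab/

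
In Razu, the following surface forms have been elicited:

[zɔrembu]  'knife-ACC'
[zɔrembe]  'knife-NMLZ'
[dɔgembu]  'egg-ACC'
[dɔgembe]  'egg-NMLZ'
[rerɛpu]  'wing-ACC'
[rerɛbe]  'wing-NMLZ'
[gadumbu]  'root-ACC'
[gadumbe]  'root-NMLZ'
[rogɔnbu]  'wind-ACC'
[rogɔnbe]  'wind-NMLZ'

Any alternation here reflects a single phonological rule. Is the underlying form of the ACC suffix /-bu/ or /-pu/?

/-pu/

The ACC morpheme has two allomorphs, [-bu] and [-pu].
The NMLZ suffix, which begins with [b], is invariant after every stem; so [b] is not altered by any rule here.
So the underlying form is /-pu/, and voiceless stops become voiced after a nasal.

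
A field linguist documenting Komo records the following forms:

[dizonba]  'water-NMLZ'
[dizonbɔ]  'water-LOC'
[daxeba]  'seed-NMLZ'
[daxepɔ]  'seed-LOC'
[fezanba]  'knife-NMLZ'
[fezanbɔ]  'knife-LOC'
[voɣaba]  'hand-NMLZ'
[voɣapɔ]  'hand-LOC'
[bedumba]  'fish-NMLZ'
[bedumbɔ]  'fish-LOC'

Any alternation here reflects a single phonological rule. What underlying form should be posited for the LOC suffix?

The LOC morpheme has two allomorphs, [-bɔ] and [-pɔ].
By contrast the NMLZ suffix keeps its initial [b] throughout — that segment must be underlying.
So the underlying form is /-pɔ/, and voiceless stops become voiced after a nasal.

/-pɔ/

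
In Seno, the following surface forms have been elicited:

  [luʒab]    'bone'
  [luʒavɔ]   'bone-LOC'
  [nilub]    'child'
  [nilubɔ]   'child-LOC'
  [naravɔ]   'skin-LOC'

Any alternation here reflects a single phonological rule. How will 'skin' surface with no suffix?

[narab]

In [luʒab] and [luʒavɔ] the final segment of 'bone' alternates: [b] ~ [v].
If /b/ were underlying and a rule turned it into [v] before the LOC suffix, 'child' would also alternate; but it has [b] in both [nilub] and [nilubɔ].
The underlying segment must be /v/; voiced fricatives become stops word-finally, yielding [b] there.
From [naravɔ] the stem 'skin' is /narav/; word-finally this yields [narab].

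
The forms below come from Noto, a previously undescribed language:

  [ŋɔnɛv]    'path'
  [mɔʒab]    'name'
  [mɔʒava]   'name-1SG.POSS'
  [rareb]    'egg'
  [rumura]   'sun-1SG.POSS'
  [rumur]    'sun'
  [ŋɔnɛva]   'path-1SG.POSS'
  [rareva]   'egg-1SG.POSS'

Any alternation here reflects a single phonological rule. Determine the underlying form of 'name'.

In [mɔʒava] and [mɔʒab] the final segment of 'name' alternates: [v] ~ [b].
Compare 'path', with invariant [v] in [ŋɔnɛva] and [ŋɔnɛv]: an analysis with underlying /v/ and a rule producing [b] in isolation would wrongly predict alternation here too.
Therefore /b/ is basic and [v] is derived by intervocalic spirantization (voiced stops become fricatives between vowels).

/mɔʒab/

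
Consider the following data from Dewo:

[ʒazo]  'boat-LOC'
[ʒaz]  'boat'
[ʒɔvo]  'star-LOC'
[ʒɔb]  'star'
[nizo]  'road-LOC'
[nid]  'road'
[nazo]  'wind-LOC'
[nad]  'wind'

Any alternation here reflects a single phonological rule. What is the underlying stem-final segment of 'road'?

/d/

In [nizo] and [nid] the final segment of 'road' alternates: [z] ~ [d].
But 'boat' keeps [z] in both environments ([ʒazo], [ʒaz]), so there is no rule changing /z/ to [d] in isolation.
Therefore /d/ is basic and [z] is derived by intervocalic spirantization (voiced stops become fricatives between vowels).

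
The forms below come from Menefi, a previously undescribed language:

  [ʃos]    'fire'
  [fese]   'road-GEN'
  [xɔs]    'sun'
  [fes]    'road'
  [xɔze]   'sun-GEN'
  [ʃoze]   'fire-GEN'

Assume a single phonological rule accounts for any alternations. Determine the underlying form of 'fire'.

/ʃoz/

The root 'fire' surfaces as [ʃoze] and [ʃos], with a stem-final [z] ~ [s] alternation.
But 'road' keeps [s] in both environments ([fese], [fes]), so there is no rule changing /s/ to [z] before the GEN suffix.
The alternation reflects word-final obstruent devoicing: voiced obstruents become voiceless word-finally. /z/ is underlying.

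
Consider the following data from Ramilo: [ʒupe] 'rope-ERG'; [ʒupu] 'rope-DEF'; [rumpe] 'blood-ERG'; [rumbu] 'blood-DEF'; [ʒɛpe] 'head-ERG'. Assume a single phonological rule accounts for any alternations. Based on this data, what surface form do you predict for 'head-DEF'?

[ʒɛpu]

The DEF morpheme has two allomorphs, [-bu] and [-pu].
By contrast the ERG suffix keeps its initial [p] throughout — that segment must be underlying.
The DEF suffix is therefore /-bu/ underlyingly, with post-vocalic devoicing: voiced stops become voiceless after a vowel.
After 'head', which ends in a vowel, the suffix surfaces as [-pu], giving [ʒɛpu].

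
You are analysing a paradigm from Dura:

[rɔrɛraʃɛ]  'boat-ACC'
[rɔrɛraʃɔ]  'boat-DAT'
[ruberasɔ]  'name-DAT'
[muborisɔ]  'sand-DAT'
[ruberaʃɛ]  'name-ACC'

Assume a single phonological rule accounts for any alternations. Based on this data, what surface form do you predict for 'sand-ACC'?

[muboriʃɛ]

In [ruberaʃɛ] and [ruberasɔ] the final segment of 'name' alternates: [ʃ] ~ [s].
The stem 'boat' ([rɔrɛraʃɛ], [rɔrɛraʃɔ]) shows [ʃ] unchanged in both environments, so [ʃ] cannot be basic with [s] derived before the DAT suffix.
The alternation reflects palatalization before a front vowel: /s/ becomes palato-alveolar [ʃ] before a front vowel. /s/ is underlying.
The one attested form of 'sand', [muborisɔ], shows underlying /muboris/. Applying the same rule before a front vowel gives [muboriʃɛ].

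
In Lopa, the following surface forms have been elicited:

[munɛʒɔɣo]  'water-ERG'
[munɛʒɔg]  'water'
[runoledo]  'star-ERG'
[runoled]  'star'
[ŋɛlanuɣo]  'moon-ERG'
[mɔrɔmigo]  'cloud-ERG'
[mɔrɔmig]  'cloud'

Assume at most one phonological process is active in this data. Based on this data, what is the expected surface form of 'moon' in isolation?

[ŋɛlanug]

In [munɛʒɔɣo] and [munɛʒɔg] the final segment of 'water' alternates: [ɣ] ~ [g].
Compare 'cloud', with invariant [g] in [mɔrɔmigo] and [mɔrɔmig]: an analysis with underlying /g/ and a rule producing [ɣ] before the ERG suffix would wrongly predict alternation here too.
So /ɣ/ is underlying, and a rule of word-final hardening — voiced fricatives become stops word-finally — gives [g].
The one attested form of 'moon', [ŋɛlanuɣo], shows underlying /ŋɛlanuɣ/. Applying the same rule word-finally gives [ŋɛlanug].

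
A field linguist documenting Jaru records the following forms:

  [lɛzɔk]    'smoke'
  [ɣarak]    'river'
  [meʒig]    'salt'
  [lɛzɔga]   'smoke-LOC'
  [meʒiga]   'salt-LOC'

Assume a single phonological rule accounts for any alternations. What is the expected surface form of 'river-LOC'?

In [lɛzɔk] and [lɛzɔga] the final segment of 'smoke' alternates: [k] ~ [g].
Compare 'salt', with invariant [g] in [meʒig] and [meʒiga]: an analysis with underlying /g/ and a rule producing [k] in isolation would wrongly predict alternation here too.
The alternation reflects intervocalic voicing: voiceless stops become voiced between vowels. /k/ is underlying.
From [ɣarak] the stem 'river' is /ɣarak/; between vowels this yields [ɣaraga].

[ɣaraga]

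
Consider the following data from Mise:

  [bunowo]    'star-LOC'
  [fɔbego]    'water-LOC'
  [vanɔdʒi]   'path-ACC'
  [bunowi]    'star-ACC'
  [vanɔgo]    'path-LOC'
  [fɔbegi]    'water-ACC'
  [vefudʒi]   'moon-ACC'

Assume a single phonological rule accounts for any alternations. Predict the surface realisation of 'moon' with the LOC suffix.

The stem for 'path' ends in [dʒ] in [vanɔdʒi] but [g] in [vanɔgo].
Compare 'water', with invariant [g] in [fɔbegi] and [fɔbego]: an analysis with underlying /g/ and a rule producing [dʒ] before the ACC suffix would wrongly predict alternation here too.
So /dʒ/ is underlying, and a rule of depalatalization — palato-alveolar /dʒ/ becomes [g] when no front vowel follows — gives [g].
From [vefudʒi] the stem 'moon' is /vefudʒ/; when no front vowel follows this yields [vefugo].

[vefugo]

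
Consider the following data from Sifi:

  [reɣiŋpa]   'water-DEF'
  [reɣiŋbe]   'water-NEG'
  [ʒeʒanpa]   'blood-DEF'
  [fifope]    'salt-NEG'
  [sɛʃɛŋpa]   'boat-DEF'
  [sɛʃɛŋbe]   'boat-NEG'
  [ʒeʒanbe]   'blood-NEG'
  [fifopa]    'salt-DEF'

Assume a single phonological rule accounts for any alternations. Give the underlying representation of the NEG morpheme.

The NEG suffix surfaces as [-be] and [-pe], depending on the final segment of the stem.
By contrast the DEF suffix keeps its initial [p] throughout — that segment must be underlying.
The NEG suffix is therefore /-be/ underlyingly, with post-vocalic devoicing: voiced stops become voiceless after a vowel.

/-be/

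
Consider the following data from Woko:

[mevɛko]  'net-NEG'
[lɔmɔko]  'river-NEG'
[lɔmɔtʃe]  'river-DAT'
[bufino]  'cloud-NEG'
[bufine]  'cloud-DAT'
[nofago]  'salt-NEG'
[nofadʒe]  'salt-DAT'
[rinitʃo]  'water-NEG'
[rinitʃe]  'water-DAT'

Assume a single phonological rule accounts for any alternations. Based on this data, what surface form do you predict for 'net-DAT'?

[mevɛtʃe]

'river' shows [k] ~ [tʃ] at the end of the stem ([lɔmɔko] vs [lɔmɔtʃe]).
But 'water' keeps [tʃ] in both environments ([rinitʃo], [rinitʃe]), so there is no rule changing /tʃ/ to [k] before the NEG suffix.
The alternation reflects palatalization before a front vowel: /k/ and /g/ become palato-alveolar [tʃ] and [dʒ] before a front vowel. /k/ is underlying.
The one attested form of 'net', [mevɛko], shows underlying /mevɛk/. Applying the same rule before a front vowel gives [mevɛtʃe].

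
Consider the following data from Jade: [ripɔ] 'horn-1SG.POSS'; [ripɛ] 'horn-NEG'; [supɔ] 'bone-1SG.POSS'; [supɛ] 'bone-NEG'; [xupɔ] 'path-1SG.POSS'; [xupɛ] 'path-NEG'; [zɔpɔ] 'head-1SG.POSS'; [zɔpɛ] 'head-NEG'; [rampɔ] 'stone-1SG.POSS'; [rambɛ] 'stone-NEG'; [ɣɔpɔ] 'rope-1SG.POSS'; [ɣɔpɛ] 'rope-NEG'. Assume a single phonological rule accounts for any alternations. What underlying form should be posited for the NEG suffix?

/-bɛ/

The NEG morpheme has two allomorphs, [-bɛ] and [-pɛ].
The 1SG.POSS suffix, which begins with [p], is invariant after every stem; so [p] is not altered by any rule here.
The NEG suffix is therefore /-bɛ/ underlyingly, with post-vocalic devoicing: voiced stops become voiceless after a vowel.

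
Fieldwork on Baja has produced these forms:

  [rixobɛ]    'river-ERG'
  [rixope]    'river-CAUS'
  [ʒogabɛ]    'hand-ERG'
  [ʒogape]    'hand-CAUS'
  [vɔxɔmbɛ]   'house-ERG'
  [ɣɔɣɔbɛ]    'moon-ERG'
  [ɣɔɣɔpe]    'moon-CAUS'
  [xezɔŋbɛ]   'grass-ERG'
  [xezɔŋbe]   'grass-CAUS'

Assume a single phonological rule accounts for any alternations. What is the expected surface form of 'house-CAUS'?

The CAUS morpheme has two allomorphs, [-be] and [-pe].
The ERG suffix, which begins with [b], is invariant after every stem; so [b] is not altered by any rule here.
The CAUS suffix is therefore /-pe/ underlyingly, with post-nasal voicing: voiceless stops become voiced after a nasal.
After 'house', which ends in a nasal, the suffix surfaces as [-be], giving [vɔxɔmbe].

[vɔxɔmbe]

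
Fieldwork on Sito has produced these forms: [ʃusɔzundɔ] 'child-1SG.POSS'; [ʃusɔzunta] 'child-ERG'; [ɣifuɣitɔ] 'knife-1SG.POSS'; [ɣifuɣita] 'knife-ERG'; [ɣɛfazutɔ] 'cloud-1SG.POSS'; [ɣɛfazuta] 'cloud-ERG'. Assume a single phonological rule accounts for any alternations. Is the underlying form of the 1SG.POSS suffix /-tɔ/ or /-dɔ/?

The 1SG.POSS suffix surfaces as [-dɔ] and [-tɔ], depending on the final segment of the stem.
The ERG suffix, which begins with [t], is invariant after every stem; so [t] is not altered by any rule here.
So the underlying form is /-dɔ/, and voiced stops become voiceless after a vowel.

/-dɔ/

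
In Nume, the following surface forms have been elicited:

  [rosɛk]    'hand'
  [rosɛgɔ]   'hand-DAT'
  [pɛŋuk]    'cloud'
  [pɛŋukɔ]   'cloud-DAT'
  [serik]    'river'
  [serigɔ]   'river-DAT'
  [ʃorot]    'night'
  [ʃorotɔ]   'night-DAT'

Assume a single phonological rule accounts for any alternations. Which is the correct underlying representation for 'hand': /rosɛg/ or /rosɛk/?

/rosɛg/

The stem for 'hand' ends in [k] in [rosɛk] but [g] in [rosɛgɔ].
The stem 'cloud' ([pɛŋuk], [pɛŋukɔ]) shows [k] unchanged in both environments, so [k] cannot be basic with [g] derived before the DAT suffix.
Therefore /g/ is basic and [k] is derived by word-final obstruent devoicing (voiced obstruents become voiceless word-finally).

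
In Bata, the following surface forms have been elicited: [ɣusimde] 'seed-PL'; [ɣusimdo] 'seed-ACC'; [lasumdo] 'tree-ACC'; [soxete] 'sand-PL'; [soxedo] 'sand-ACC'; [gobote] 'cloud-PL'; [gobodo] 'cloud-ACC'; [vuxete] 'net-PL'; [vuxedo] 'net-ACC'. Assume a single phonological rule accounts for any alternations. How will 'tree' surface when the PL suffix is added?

The PL morpheme has two allomorphs, [-de] and [-te].
By contrast the ACC suffix keeps its initial [d] throughout — that segment must be underlying.
The PL suffix is therefore /-te/ underlyingly, with post-nasal voicing: voiceless stops become voiced after a nasal.
After 'tree', which ends in a nasal, the suffix surfaces as [-de], giving [lasumde].

[lasumde]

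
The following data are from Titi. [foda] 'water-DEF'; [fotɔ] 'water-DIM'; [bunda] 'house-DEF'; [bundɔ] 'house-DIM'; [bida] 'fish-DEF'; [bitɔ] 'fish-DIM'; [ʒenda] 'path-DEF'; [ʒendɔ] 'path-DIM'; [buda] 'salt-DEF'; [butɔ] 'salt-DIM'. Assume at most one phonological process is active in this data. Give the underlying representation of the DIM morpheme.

The DIM morpheme has two allomorphs, [-dɔ] and [-tɔ].
By contrast the DEF suffix keeps its initial [d] throughout — that segment must be underlying.
The DIM suffix is therefore /-tɔ/ underlyingly, with post-nasal voicing: voiceless stops become voiced after a nasal.

/-tɔ/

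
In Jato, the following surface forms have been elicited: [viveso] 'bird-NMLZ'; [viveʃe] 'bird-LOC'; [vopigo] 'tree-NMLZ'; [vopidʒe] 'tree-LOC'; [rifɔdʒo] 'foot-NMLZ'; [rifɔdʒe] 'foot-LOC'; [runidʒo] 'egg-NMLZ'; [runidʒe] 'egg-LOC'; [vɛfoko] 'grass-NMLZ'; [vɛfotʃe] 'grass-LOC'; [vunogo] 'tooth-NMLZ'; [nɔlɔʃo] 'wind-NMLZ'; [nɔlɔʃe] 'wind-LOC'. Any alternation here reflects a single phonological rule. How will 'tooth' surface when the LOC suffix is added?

The stem for 'tree' ends in [g] in [vopigo] but [dʒ] in [vopidʒe].
Compare 'foot', with invariant [dʒ] in [rifɔdʒo] and [rifɔdʒe]: an analysis with underlying /dʒ/ and a rule producing [g] before the NMLZ suffix would wrongly predict alternation here too.
The underlying segment must be /g/; /k/, /g/ and /s/ become palato-alveolar [tʃ], [dʒ] and [ʃ] before a front vowel, yielding [dʒ] there.
From [vunogo] the stem 'tooth' is /vunog/; before a front vowel this yields [vunodʒe].

[vunodʒe]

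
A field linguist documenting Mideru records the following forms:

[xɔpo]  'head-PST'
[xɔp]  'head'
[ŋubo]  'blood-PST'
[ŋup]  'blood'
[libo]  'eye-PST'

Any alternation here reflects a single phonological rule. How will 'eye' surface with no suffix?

[lip]

In [ŋubo] and [ŋup] the final segment of 'blood' alternates: [b] ~ [p].
The stem 'head' ([xɔpo], [xɔp]) shows [p] unchanged in both environments, so [p] cannot be basic with [b] derived before the PST suffix.
So /b/ is underlying, and a rule of word-final obstruent devoicing — voiced obstruents become voiceless word-finally — gives [p].
The one attested form of 'eye', [libo], shows underlying /lib/. Applying the same rule word-finally gives [lip].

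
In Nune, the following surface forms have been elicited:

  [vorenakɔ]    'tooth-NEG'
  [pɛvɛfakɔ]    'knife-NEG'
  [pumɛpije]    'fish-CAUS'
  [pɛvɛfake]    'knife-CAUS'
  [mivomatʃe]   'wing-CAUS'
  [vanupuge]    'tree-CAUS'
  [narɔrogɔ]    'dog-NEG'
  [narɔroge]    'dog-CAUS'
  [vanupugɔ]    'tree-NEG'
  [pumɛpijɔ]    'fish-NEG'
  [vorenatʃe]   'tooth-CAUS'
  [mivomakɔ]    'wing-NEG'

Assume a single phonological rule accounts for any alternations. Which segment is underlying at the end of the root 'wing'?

In [mivomakɔ] and [mivomatʃe] the final segment of 'wing' alternates: [k] ~ [tʃ].
If /k/ were underlying and a rule turned it into [tʃ] before the CAUS suffix, 'knife' would also alternate; but it has [k] in both [pɛvɛfakɔ] and [pɛvɛfake].
Therefore /tʃ/ is basic and [k] is derived by depalatalization (palato-alveolar /tʃ/ becomes [k] when no front vowel follows).

/tʃ/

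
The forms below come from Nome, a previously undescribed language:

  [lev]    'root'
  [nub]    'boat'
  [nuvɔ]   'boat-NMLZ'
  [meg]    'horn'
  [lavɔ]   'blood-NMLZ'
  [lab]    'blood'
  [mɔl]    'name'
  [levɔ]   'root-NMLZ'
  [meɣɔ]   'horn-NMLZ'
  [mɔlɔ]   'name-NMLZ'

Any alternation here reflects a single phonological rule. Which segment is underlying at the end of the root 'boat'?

The root 'boat' surfaces as [nuvɔ] and [nub], with a stem-final [v] ~ [b] alternation.
The stem 'root' ([levɔ], [lev]) shows [v] unchanged in both environments, so [v] cannot be basic with [b] derived in isolation.
The alternation reflects intervocalic spirantization: voiced stops become fricatives between vowels. /b/ is underlying.

/b/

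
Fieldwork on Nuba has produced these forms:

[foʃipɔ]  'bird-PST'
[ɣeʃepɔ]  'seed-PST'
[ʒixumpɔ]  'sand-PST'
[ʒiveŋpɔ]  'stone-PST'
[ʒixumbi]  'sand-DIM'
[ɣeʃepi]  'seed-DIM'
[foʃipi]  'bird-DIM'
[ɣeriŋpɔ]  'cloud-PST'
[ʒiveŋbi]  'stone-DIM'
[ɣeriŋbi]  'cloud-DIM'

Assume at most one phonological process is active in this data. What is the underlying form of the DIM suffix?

/-bi/

The DIM morpheme has two allomorphs, [-bi] and [-pi].
The PST suffix, which begins with [p], is invariant after every stem; so [p] is not altered by any rule here.
So the underlying form is /-bi/, and voiced stops become voiceless after a vowel.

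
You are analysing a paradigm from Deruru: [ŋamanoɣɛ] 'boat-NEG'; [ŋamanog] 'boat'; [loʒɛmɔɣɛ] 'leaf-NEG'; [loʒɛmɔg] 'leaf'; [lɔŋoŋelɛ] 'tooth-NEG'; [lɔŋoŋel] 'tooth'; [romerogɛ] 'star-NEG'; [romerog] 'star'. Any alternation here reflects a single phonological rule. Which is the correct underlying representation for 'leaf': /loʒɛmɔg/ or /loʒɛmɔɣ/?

The root 'leaf' surfaces as [loʒɛmɔɣɛ] and [loʒɛmɔg], with a stem-final [ɣ] ~ [g] alternation.
Compare 'star', with invariant [g] in [romerogɛ] and [romerog]: an analysis with underlying /g/ and a rule producing [ɣ] before the NEG suffix would wrongly predict alternation here too.
So /ɣ/ is underlying, and a rule of word-final hardening — voiced fricatives become stops word-finally — gives [g].

/loʒɛmɔɣ/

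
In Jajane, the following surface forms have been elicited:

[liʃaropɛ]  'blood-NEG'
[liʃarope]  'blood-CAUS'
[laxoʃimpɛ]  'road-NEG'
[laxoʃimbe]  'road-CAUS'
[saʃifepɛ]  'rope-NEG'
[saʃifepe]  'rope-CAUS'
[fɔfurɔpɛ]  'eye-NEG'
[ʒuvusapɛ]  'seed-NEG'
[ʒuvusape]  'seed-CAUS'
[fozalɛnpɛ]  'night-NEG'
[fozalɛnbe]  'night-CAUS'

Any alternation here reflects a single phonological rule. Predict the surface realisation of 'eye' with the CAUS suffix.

[fɔfurɔpe]

The CAUS morpheme has two allomorphs, [-be] and [-pe].
By contrast the NEG suffix keeps its initial [p] throughout — that segment must be underlying.
So the underlying form is /-be/, and voiced stops become voiceless after a vowel.
After 'eye', which ends in a vowel, the suffix surfaces as [-pe], giving [fɔfurɔpe].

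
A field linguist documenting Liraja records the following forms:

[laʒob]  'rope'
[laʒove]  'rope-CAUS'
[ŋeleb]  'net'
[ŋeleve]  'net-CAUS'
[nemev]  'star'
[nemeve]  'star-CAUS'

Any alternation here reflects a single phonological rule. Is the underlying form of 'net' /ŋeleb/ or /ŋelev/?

The root 'net' surfaces as [ŋeleb] and [ŋeleve], with a stem-final [b] ~ [v] alternation.
But 'star' keeps [v] in both environments ([nemev], [nemeve]), so there is no rule changing /v/ to [b] in isolation.
The underlying segment must be /b/; voiced stops become fricatives between vowels, yielding [v] there.

/ŋeleb/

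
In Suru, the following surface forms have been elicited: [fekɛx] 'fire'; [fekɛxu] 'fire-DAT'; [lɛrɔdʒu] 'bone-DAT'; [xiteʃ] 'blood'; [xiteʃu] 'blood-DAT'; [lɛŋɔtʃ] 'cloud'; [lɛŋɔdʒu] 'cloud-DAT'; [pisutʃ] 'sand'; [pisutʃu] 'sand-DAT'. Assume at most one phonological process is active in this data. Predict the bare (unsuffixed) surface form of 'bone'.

In [lɛŋɔtʃ] and [lɛŋɔdʒu] the final segment of 'cloud' alternates: [tʃ] ~ [dʒ].
But 'sand' keeps [tʃ] in both environments ([pisutʃ], [pisutʃu]), so there is no rule changing /tʃ/ to [dʒ] before the DAT suffix.
So /dʒ/ is underlying, and a rule of word-final obstruent devoicing — voiced obstruents become voiceless word-finally — gives [tʃ].
The one attested form of 'bone', [lɛrɔdʒu], shows underlying /lɛrɔdʒ/. Applying the same rule word-finally gives [lɛrɔtʃ].

[lɛrɔtʃ]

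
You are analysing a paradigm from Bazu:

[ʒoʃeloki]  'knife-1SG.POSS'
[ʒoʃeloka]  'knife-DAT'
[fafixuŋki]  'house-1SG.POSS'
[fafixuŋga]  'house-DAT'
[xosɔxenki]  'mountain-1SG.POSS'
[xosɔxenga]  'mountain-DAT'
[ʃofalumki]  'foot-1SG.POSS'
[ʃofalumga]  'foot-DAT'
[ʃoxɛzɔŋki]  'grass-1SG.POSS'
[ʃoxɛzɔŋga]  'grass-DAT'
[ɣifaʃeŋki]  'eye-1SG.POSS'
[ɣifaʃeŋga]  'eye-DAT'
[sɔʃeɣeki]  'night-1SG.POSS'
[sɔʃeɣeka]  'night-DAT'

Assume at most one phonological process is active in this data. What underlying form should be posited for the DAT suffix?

The DAT morpheme has two allomorphs, [-ga] and [-ka].
By contrast the 1SG.POSS suffix keeps its initial [k] throughout — that segment must be underlying.
The DAT suffix is therefore /-ga/ underlyingly, with post-vocalic devoicing: voiced stops become voiceless after a vowel.

/-ga/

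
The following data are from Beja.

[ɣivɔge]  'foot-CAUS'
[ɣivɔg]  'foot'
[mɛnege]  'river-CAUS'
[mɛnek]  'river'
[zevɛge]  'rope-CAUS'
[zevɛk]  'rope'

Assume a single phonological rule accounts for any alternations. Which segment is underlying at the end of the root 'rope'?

/k/

'rope' shows [g] ~ [k] at the end of the stem ([zevɛge] vs [zevɛk]).
If /g/ were underlying and a rule turned it into [k] in isolation, 'foot' would also alternate; but it has [g] in both [ɣivɔge] and [ɣivɔg].
Therefore /k/ is basic and [g] is derived by intervocalic voicing (voiceless stops become voiced between vowels).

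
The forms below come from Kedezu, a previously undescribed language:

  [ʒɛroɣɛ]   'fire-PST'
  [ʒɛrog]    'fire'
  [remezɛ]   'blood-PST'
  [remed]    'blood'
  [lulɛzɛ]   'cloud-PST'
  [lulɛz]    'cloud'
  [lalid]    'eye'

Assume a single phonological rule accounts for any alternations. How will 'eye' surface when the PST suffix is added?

'blood' shows [z] ~ [d] at the end of the stem ([remezɛ] vs [remed]).
If /z/ were underlying and a rule turned it into [d] in isolation, 'cloud' would also alternate; but it has [z] in both [lulɛzɛ] and [lulɛz].
The underlying segment must be /d/; voiced stops become fricatives between vowels, yielding [z] there.
The one attested form of 'eye', [lalid], shows underlying /lalid/. Applying the same rule between vowels gives [lalizɛ].

[lalizɛ]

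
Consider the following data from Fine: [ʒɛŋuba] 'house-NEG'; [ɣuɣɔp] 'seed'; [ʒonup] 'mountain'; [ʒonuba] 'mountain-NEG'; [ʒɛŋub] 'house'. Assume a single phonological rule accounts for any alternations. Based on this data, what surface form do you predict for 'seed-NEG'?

[ɣuɣɔba]

In [ʒonuba] and [ʒonup] the final segment of 'mountain' alternates: [b] ~ [p].
The stem 'house' ([ʒɛŋuba], [ʒɛŋub]) shows [b] unchanged in both environments, so [b] cannot be basic with [p] derived in isolation.
Therefore /p/ is basic and [b] is derived by intervocalic voicing (voiceless stops become voiced between vowels).
The one attested form of 'seed', [ɣuɣɔp], shows underlying /ɣuɣɔp/. Applying the same rule between vowels gives [ɣuɣɔba].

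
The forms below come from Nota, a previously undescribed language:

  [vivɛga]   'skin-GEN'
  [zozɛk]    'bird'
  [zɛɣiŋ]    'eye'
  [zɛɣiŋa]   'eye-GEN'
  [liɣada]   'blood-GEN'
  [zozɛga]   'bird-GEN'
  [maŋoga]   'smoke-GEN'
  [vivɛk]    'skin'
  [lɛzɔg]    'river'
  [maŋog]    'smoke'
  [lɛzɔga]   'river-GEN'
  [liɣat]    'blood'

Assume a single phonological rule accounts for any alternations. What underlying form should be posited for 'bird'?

In [zozɛk] and [zozɛga] the final segment of 'bird' alternates: [k] ~ [g].
The stem 'river' ([lɛzɔg], [lɛzɔga]) shows [g] unchanged in both environments, so [g] cannot be basic with [k] derived in isolation.
The alternation reflects intervocalic voicing: voiceless stops become voiced between vowels. /k/ is underlying.

/zozɛk/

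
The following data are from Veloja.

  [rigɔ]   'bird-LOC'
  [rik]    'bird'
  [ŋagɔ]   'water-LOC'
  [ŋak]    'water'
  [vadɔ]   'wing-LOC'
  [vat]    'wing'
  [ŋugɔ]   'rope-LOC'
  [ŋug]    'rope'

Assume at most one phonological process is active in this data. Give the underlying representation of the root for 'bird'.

'bird' shows [g] ~ [k] at the end of the stem ([rigɔ] vs [rik]).
The stem 'rope' ([ŋugɔ], [ŋug]) shows [g] unchanged in both environments, so [g] cannot be basic with [k] derived in isolation.
The underlying segment must be /k/; voiceless stops become voiced between vowels, yielding [g] there.
So 'bird' = /rik/.

/rik/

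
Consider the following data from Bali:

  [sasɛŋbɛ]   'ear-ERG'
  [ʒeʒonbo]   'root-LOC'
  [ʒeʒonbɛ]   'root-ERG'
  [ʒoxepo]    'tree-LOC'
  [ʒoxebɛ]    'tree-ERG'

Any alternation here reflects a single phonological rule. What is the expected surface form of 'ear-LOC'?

[sasɛŋbo]

The LOC morpheme has two allomorphs, [-bo] and [-po].
The ERG suffix, which begins with [b], is invariant after every stem; so [b] is not altered by any rule here.
The LOC suffix is therefore /-po/ underlyingly, with post-nasal voicing: voiceless stops become voiced after a nasal.
After 'ear', which ends in a nasal, the suffix surfaces as [-bo], giving [sasɛŋbo].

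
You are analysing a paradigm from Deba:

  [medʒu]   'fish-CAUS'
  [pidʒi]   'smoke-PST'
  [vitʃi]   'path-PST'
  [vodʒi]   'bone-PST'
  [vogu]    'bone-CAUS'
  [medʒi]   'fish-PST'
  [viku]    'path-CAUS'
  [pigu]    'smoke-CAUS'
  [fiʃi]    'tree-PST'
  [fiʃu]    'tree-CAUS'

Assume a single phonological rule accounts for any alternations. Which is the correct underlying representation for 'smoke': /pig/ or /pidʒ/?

In [pidʒi] and [pigu] the final segment of 'smoke' alternates: [dʒ] ~ [g].
The stem 'fish' ([medʒi], [medʒu]) shows [dʒ] unchanged in both environments, so [dʒ] cannot be basic with [g] derived before the CAUS suffix.
The underlying segment must be /g/; /k/ and /g/ become palato-alveolar [tʃ] and [dʒ] before a front vowel, yielding [dʒ] there.

/pig/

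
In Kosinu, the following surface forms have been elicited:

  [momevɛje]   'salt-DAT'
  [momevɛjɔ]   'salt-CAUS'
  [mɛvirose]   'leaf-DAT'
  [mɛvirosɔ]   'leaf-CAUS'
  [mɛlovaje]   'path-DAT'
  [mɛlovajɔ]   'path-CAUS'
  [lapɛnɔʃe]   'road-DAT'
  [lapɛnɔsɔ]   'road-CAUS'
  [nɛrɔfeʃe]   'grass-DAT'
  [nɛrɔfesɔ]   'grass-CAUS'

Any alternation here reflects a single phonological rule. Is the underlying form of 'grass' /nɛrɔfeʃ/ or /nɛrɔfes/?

In [nɛrɔfeʃe] and [nɛrɔfesɔ] the final segment of 'grass' alternates: [ʃ] ~ [s].
The stem 'leaf' ([mɛvirose], [mɛvirosɔ]) shows [s] unchanged in both environments, so [s] cannot be basic with [ʃ] derived before the DAT suffix.
The alternation reflects depalatalization: palato-alveolar /ʃ/ becomes [s] when no front vowel follows. /ʃ/ is underlying.

/nɛrɔfeʃ/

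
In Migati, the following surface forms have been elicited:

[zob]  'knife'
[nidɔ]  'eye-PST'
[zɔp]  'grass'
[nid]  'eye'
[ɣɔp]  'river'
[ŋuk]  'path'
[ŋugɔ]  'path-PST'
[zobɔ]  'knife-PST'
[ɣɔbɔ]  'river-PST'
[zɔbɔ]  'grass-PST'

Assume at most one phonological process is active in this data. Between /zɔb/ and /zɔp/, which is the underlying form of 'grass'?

In [zɔp] and [zɔbɔ] the final segment of 'grass' alternates: [p] ~ [b].
If /b/ were underlying and a rule turned it into [p] in isolation, 'knife' would also alternate; but it has [b] in both [zob] and [zobɔ].
The underlying segment must be /p/; voiceless stops become voiced between vowels, yielding [b] there.

/zɔp/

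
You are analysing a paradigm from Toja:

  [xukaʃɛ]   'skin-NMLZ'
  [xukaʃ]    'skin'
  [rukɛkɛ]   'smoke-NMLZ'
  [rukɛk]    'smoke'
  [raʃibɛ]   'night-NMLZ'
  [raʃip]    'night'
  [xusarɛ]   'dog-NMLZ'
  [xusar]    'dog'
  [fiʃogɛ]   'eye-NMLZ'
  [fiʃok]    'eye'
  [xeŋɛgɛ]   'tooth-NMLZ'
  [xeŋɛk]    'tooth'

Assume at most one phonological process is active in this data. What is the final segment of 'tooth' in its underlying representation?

/g/

In [xeŋɛgɛ] and [xeŋɛk] the final segment of 'tooth' alternates: [g] ~ [k].
Compare 'smoke', with invariant [k] in [rukɛkɛ] and [rukɛk]: an analysis with underlying /k/ and a rule producing [g] before the NMLZ suffix would wrongly predict alternation here too.
So /g/ is underlying, and a rule of word-final obstruent devoicing — voiced obstruents become voiceless word-finally — gives [k].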